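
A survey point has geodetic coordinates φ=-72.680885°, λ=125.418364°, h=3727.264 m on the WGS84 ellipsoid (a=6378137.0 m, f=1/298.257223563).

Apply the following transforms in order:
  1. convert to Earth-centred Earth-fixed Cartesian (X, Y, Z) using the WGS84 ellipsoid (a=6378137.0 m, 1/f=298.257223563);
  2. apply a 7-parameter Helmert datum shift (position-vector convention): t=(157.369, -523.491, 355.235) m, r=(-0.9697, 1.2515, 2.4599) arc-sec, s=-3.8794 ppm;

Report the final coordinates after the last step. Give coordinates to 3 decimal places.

start: φ=-72.680885°, λ=125.418364°, h=3727.264 m
→ ECEF (a=6378137.000, f=1/298.257223563): X=-1104409.3778, Y=1553000.5774, Z=-6070293.7567
→ Helmert 7p (PV): X=-1104303.0763, Y=1552429.3528, Z=-6069915.5727

X=-1104303.076 m, Y=1552429.353 m, Z=-6069915.573 m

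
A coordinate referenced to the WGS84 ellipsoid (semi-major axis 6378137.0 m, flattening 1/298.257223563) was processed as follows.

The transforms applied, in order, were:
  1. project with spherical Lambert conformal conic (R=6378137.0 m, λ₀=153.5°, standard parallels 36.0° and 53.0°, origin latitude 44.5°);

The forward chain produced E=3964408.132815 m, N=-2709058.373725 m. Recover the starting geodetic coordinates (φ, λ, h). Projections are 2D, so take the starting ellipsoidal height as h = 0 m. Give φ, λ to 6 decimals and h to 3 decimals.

φ=13.823829°, λ=-173.053134°, h=0.000 m

start: E=3964408.1328, N=-2709058.3737 m
→ lcc⁻¹: φ=13.82382900°, λ=-173.05313400°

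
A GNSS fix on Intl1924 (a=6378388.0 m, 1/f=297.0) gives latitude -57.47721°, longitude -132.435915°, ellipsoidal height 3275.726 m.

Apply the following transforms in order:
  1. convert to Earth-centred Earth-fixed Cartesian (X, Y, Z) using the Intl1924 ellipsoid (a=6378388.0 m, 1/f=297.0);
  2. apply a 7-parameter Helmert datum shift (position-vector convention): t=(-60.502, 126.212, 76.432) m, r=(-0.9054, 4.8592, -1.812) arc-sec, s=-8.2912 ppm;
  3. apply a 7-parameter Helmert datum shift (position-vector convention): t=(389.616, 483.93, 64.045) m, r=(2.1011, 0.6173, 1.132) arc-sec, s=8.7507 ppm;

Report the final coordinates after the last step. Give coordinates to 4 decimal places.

X=-2320495.4181 m, Y=-2537616.2506 m, Z=-5357347.9130 m

start: φ=-57.477210°, λ=-132.435915°, h=3275.726 m
→ ECEF (a=6378388.000, f=1/297.0): X=-2320672.8502, Y=-2538263.9328, Z=-5357532.8329
→ Helmert 7p (PV): X=-2320862.6211, Y=-2538119.8057, Z=-5357346.1688
→ Helmert 7p (PV): X=-2320495.4181, Y=-2537616.2506, Z=-5357347.9130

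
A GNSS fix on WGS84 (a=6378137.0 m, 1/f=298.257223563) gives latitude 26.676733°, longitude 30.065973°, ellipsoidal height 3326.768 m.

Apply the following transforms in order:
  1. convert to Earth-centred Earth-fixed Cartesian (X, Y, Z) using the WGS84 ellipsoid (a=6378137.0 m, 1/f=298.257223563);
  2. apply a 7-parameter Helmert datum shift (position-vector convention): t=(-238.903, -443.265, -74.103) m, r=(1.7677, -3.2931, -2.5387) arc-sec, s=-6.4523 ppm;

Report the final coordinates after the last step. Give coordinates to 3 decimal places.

X=4937997.523 m, Y=2858156.162 m, Z=2847759.968 m

start: φ=26.676733°, λ=30.065973°, h=3326.768 m
→ ECEF (a=6378137.000, f=1/298.257223563): X=4938278.5698, Y=2858703.0570, Z=2847749.1054
→ Helmert 7p (PV): X=4937997.5230, Y=2858156.1619, Z=2847759.9680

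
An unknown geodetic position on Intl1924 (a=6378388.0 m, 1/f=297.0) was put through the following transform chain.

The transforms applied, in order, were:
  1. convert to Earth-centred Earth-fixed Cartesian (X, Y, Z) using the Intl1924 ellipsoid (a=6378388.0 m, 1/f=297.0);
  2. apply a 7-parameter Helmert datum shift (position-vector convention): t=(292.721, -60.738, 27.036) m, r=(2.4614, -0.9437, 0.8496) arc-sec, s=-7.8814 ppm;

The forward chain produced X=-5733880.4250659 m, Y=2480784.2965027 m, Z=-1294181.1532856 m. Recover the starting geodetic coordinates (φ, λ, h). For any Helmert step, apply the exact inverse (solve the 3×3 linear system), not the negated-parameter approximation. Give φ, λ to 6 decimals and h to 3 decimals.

φ=-11.780035°, λ=156.604572°, h=3013.231 m

start: X=-5733880.4251, Y=2480784.2965, Z=-1294181.1533 m
→ Helmert⁻¹: X=-5734214.0424, Y=2480872.7621, Z=-1294221.7592
→ geod (Bowring, a=6378388.000): φ=-11.78003500°, λ=156.60457200°, h=3013.2310 m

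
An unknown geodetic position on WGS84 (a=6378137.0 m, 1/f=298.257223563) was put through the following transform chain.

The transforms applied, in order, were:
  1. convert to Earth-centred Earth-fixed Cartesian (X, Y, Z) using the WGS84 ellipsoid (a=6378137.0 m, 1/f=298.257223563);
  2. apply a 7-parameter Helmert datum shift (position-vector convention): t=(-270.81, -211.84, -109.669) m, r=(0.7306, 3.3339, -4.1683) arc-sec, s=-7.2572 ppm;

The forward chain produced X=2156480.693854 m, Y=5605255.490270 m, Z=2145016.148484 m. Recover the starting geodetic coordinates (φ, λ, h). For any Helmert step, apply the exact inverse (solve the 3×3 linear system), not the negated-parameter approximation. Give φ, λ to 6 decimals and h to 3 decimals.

start: X=2156480.6939, Y=5605255.4903, Z=2145016.1485 m
→ Helmert⁻¹: X=2156619.2035, Y=5605559.1908, Z=2145156.3879
→ geod (Bowring, a=6378137.000): φ=19.77701100°, λ=68.95683600°, h=1988.3550 m

φ=19.777011°, λ=68.956836°, h=1988.355 m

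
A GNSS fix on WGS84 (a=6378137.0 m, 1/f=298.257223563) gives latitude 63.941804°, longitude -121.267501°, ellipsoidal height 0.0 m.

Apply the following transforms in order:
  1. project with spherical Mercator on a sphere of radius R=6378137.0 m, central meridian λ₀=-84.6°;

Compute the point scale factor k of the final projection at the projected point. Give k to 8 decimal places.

2.27643250

start: φ=63.941804°, λ=-121.267501°, h=0.000 m
→ into merc (λ₀=-84.6°): φ=63.94180400°, λ−λ₀=-36.66750100°
scale k = 2.27643250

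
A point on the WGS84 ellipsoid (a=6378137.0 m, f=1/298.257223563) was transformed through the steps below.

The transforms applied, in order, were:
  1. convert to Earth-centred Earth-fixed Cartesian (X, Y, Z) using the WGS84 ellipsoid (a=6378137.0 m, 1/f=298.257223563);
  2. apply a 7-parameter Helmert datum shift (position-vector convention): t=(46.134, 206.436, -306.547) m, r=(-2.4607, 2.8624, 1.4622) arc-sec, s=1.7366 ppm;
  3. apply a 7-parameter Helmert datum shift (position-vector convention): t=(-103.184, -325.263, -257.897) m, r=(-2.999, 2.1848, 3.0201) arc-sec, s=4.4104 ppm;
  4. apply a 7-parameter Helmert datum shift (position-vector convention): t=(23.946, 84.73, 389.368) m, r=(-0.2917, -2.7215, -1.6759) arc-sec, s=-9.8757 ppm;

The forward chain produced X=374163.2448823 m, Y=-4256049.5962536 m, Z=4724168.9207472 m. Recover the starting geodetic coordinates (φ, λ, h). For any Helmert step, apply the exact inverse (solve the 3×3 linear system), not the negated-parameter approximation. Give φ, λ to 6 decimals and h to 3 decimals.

start: X=374163.2449, Y=-4256049.5963, Z=4724168.9207 m
→ Helmert⁻¹: X=374239.9022, Y=-4256179.9987, Z=4723815.2469
→ Helmert⁻¹: X=374229.0833, Y=-4255910.1300, Z=4723994.3938
→ Helmert⁻¹: X=374086.5679, Y=-4256168.1861, Z=4724247.1527
→ geod (Bowring, a=6378137.000): φ=48.06531800°, λ=-84.97702100°, h=3379.6660 m

φ=48.065318°, λ=-84.977021°, h=3379.666 m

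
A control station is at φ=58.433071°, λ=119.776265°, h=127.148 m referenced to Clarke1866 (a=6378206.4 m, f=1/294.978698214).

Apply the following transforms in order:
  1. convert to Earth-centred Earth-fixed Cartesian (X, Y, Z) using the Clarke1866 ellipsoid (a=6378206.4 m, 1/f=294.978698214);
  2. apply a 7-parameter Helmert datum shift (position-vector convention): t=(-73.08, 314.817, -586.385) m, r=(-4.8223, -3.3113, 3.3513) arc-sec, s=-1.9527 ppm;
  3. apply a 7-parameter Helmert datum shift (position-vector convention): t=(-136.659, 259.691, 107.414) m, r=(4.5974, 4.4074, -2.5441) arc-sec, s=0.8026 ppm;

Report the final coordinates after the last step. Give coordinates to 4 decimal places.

start: φ=58.433071°, λ=119.776265°, h=127.148 m
→ ECEF (a=6378206.400, f=1/294.978698214): X=-1662294.8616, Y=2905320.5611, Z=5411053.2801
→ Helmert 7p (PV): X=-1662498.7668, Y=2905729.2024, Z=5410361.7192
→ Helmert 7p (PV): X=-1662485.3135, Y=2905891.1404, Z=5410573.7647

X=-1662485.3135 m, Y=2905891.1404 m, Z=5410573.7647 m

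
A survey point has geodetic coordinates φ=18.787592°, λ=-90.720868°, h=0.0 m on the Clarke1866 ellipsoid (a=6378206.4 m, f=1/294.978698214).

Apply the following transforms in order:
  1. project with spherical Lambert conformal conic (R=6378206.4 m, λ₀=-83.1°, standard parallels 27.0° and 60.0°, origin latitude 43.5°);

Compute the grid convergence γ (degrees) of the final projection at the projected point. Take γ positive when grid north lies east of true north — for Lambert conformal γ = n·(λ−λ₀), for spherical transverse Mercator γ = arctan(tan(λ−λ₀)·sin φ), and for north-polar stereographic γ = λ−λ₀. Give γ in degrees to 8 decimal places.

start: φ=18.787592°, λ=-90.720868°, h=0.000 m
→ into lcc (λ₀=-83.1°): φ=18.78759200°, λ−λ₀=-7.62086800°
convergence γ = -5.32239094°

-5.32239094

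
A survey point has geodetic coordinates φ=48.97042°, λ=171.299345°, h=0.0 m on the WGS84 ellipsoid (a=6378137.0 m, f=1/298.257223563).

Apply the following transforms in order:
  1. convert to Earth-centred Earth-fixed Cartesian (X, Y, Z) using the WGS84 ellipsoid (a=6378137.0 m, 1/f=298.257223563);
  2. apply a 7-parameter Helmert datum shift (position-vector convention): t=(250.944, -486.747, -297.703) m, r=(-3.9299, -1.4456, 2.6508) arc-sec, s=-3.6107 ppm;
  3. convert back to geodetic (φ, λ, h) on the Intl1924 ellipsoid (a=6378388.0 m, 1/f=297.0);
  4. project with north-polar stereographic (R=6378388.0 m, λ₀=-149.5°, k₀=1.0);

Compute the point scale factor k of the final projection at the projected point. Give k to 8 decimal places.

start: φ=48.970420°, λ=171.299345°, h=0.000 m
→ ECEF (a=6378137.000, f=1/298.257223563): X=-4146642.6109, Y=634573.9988, Z=4788399.9509
→ Helmert 7p (PV): X=-4146418.4090, Y=634122.9019, Z=4788043.8067
→ geod (Bowring, a=6378388.000): φ=48.97109796°, λ=171.30497251°, h=-658.0092 m
→ into stereo (λ₀=-149.5°): φ=48.97109796°, λ−λ₀=-39.19502749°
scale k = 1.14000482

1.14000482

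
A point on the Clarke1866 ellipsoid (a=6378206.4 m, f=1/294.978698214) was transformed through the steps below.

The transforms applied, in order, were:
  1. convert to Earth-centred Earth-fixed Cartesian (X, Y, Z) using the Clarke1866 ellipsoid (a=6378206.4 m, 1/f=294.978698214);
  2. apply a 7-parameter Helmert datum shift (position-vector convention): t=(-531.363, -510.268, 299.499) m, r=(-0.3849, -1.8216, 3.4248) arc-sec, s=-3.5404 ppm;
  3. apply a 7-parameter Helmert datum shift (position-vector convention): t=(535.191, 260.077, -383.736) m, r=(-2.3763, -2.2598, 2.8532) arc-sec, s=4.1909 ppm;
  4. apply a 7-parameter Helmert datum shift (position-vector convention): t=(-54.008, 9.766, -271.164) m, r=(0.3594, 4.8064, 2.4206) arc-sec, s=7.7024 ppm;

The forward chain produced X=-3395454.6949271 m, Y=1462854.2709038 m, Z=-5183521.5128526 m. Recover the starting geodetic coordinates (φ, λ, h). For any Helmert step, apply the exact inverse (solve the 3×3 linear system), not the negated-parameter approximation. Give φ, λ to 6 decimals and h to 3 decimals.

φ=-54.682864°, λ=156.685191°, h=2776.971 m

start: X=-3395454.6949, Y=1462854.2709, Z=-5183521.5129 m
→ Helmert⁻¹: X=-3395236.5856, Y=1462864.0506, Z=-5183292.0907
→ Helmert⁻¹: X=-3395794.0943, Y=1462704.5265, Z=-5182832.5788
→ Helmert⁻¹: X=-3395296.2297, Y=1463286.0219, Z=-5183117.7125
→ geod (Bowring, a=6378206.400): φ=-54.68286400°, λ=156.68519100°, h=2776.9710 m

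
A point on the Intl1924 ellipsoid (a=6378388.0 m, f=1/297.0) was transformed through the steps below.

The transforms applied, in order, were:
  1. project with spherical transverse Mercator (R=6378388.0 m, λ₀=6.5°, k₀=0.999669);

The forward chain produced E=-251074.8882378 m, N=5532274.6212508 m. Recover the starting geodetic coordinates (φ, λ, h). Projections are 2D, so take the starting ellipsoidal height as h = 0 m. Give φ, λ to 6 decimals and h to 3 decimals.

start: E=-251074.8882, N=5532274.6213 m
→ tm⁻¹: φ=49.65943100°, λ=3.01440600°

φ=49.659431°, λ=3.014406°, h=0.000 m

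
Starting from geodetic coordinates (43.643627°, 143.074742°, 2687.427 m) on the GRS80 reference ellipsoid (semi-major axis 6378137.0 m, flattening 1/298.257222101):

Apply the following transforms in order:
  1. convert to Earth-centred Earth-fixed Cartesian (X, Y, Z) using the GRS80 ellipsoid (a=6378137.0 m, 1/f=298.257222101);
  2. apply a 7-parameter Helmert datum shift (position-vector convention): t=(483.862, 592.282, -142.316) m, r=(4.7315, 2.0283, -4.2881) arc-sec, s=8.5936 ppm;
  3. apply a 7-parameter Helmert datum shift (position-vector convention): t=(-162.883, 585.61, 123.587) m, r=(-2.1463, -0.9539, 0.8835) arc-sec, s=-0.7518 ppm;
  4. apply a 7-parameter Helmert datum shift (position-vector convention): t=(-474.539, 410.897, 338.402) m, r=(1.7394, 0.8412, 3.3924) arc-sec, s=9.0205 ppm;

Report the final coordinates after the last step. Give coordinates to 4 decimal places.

start: φ=43.643627°, λ=143.074742°, h=2687.427 m
→ ECEF (a=6378137.000, f=1/298.257222101): X=-3697187.6273, Y=2778476.4862, Z=4381377.9429
→ Helmert 7p (PV): X=-3696634.6899, Y=2779069.0028, Z=4381373.3712
→ Helmert 7p (PV): X=-3696826.9597, Y=2779682.2802, Z=4381447.6509
→ Helmert 7p (PV): X=-3697362.6944, Y=2780020.5013, Z=4381864.0934

X=-3697362.6944 m, Y=2780020.5013 m, Z=4381864.0934 m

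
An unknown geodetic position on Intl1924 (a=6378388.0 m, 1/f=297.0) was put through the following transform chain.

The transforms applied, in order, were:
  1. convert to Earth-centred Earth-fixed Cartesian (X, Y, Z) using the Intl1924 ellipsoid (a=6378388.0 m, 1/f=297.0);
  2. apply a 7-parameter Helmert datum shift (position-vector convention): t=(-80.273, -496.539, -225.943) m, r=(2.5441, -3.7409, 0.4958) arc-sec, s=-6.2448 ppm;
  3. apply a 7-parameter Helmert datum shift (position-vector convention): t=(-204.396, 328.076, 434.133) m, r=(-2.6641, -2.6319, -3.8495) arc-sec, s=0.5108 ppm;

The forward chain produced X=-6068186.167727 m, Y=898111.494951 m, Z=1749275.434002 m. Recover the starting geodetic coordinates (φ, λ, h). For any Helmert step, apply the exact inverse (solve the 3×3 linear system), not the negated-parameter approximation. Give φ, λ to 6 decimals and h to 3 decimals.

start: X=-6068186.1677, Y=898111.4950, Z=1749275.4340 m
→ Helmert⁻¹: X=-6067973.1089, Y=897647.1253, Z=1748929.4278
→ Helmert⁻¹: X=-6067896.8446, Y=898185.4342, Z=1749265.2654
→ geod (Bowring, a=6378388.000): φ=16.01899900°, λ=171.58007400°, h=1795.5720 m

φ=16.018999°, λ=171.580074°, h=1795.572 m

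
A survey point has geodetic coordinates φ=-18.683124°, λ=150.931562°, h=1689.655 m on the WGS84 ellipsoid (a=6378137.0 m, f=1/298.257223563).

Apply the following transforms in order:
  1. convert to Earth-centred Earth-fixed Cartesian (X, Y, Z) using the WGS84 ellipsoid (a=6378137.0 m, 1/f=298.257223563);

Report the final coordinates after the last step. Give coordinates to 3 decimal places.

X=-5284197.491 m, Y=2937335.133 m, Z=-2030695.185 m

start: φ=-18.683124°, λ=150.931562°, h=1689.655 m
→ ECEF (a=6378137.000, f=1/298.257223563): X=-5284197.4907, Y=2937335.1331, Z=-2030695.1850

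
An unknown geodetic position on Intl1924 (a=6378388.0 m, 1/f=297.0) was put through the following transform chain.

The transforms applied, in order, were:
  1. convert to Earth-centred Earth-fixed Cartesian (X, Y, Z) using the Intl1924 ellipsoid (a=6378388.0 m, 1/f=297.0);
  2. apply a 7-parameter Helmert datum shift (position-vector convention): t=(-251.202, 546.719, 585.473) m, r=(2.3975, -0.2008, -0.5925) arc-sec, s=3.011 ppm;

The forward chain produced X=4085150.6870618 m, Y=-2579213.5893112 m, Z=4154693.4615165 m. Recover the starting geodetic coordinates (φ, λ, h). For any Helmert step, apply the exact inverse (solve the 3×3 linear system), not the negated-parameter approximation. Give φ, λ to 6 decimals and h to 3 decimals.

φ=40.878830°, λ=-32.270022°, h=2739.371 m

start: X=4085150.6871, Y=-2579213.5893, Z=4154693.4615 m
→ Helmert⁻¹: X=4085401.0422, Y=-2579692.5202, Z=4154121.4882
→ geod (Bowring, a=6378388.000): φ=40.87883000°, λ=-32.27002200°, h=2739.3710 m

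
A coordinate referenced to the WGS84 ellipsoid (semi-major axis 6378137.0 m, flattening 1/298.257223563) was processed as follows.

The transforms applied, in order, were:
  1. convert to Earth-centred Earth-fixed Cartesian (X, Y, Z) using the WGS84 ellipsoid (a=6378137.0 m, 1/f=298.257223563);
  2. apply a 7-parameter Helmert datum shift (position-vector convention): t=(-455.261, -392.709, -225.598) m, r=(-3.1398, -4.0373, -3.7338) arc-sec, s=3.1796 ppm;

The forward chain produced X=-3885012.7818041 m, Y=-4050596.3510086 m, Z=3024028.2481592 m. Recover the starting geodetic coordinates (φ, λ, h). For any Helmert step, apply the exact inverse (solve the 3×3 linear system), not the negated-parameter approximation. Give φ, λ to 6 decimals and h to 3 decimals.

start: X=-3885012.7818, Y=-4050596.3510, Z=3024028.2482 m
→ Helmert⁻¹: X=-3884412.6560, Y=-4050307.1154, Z=3024258.6069
→ geod (Bowring, a=6378137.000): φ=28.48116100°, λ=-133.80226800°, h=1628.9890 m

φ=28.481161°, λ=-133.802268°, h=1628.989 m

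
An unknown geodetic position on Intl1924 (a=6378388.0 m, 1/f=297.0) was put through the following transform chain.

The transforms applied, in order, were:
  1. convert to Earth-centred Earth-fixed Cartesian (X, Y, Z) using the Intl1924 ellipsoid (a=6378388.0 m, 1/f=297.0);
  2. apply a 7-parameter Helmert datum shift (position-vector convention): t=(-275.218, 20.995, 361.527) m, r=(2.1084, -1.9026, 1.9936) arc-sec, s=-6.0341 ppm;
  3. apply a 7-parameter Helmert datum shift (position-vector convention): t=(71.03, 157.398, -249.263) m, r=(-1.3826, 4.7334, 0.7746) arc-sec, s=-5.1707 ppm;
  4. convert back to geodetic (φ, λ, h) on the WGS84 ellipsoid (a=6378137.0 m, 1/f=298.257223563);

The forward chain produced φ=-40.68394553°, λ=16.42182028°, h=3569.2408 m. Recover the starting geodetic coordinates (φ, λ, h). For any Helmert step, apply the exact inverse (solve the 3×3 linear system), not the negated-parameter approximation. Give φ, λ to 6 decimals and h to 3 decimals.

start: φ=-40.683946°, λ=16.421820°, h=3569.241 m
→ ECEF (a=6378137.000, f=1/298.257223563): X=4648554.7736, Y=1370067.9732, Z=-4138197.6779
→ Helmert⁻¹: X=4648607.8804, Y=1369927.9376, Z=-4137853.9513
→ Helmert⁻¹: X=4648886.2182, Y=1369827.9753, Z=-4138297.3327
→ geod (Bowring, a=6378388.000): φ=-40.68397100°, λ=16.41799100°, h=3611.6010 m

φ=-40.683971°, λ=16.417991°, h=3611.601 m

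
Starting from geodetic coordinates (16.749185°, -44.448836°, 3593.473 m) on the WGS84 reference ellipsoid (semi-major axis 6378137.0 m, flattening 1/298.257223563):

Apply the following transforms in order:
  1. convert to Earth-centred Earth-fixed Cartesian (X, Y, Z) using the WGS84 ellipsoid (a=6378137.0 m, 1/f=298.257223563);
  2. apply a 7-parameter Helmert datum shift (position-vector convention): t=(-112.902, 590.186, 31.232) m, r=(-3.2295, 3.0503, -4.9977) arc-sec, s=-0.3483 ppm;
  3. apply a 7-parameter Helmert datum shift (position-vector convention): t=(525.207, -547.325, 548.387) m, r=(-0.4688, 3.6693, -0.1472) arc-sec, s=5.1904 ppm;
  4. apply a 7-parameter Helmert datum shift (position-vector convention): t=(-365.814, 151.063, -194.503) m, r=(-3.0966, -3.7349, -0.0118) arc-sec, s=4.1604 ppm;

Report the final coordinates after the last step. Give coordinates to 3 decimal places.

X=4363706.114 m, Y=-4280437.447 m, Z=1827786.441 m

start: φ=16.749185°, λ=-44.448836°, h=3593.473 m
→ ECEF (a=6378137.000, f=1/298.257223563): X=4363700.9204, Y=-4280543.9481, Z=1827306.9934
→ Helmert 7p (PV): X=4363509.8057, Y=-4280029.3914, Z=1827340.0781
→ Helmert 7p (PV): X=4364087.1138, Y=-4280597.8923, Z=1827830.0534
→ Helmert 7p (PV): X=4363706.1140, Y=-4280437.4471, Z=1827786.4409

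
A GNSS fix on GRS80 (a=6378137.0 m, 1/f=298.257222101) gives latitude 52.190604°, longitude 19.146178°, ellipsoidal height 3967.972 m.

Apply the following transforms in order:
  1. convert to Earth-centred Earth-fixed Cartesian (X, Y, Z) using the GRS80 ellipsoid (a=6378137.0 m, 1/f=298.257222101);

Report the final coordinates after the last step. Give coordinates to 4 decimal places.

start: φ=52.190604°, λ=19.146178°, h=3967.972 m
→ ECEF (a=6378137.000, f=1/298.257222101): X=3703787.1738, Y=1285895.2778, Z=5018967.5995

X=3703787.1738 m, Y=1285895.2778 m, Z=5018967.5995 m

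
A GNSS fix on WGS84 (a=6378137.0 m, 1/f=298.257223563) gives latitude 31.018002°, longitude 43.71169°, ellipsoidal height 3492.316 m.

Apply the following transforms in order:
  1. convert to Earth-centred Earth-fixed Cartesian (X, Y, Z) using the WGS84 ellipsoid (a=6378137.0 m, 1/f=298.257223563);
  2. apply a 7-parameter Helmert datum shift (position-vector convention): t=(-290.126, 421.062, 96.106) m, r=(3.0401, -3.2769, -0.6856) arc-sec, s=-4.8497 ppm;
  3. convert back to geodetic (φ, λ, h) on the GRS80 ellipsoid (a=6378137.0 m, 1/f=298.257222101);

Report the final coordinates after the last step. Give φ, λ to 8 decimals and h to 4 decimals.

φ=31.01961315°, λ=43.71679484°, h=3580.9854 m

start: φ=31.018002°, λ=43.711690°, h=3492.316 m
→ ECEF (a=6378137.000, f=1/298.257223563): X=3956718.5629, Y=3782667.1956, Z=3269403.7700
→ Helmert 7p (PV): X=3956369.8808, Y=3783008.5743, Z=3269602.6317
→ geod (Bowring, a=6378137.000): φ=31.01961315°, λ=43.71679484°, h=3580.9854 m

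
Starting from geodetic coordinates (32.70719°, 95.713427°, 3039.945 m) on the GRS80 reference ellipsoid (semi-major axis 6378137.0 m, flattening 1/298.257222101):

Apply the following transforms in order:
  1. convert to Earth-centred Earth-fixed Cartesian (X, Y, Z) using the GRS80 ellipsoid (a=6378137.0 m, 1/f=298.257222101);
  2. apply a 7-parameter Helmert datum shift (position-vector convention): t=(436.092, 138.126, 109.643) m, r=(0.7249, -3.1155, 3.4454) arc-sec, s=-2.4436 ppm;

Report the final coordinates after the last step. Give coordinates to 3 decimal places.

start: φ=32.707190°, λ=95.713427°, h=3039.945 m
→ ECEF (a=6378137.000, f=1/298.257222101): X=-535062.0971, Y=5347949.3984, Z=3428321.8953
→ Helmert 7p (PV): X=-534765.8108, Y=5348053.4701, Z=3428433.8740

X=-534765.811 m, Y=5348053.470 m, Z=3428433.874 m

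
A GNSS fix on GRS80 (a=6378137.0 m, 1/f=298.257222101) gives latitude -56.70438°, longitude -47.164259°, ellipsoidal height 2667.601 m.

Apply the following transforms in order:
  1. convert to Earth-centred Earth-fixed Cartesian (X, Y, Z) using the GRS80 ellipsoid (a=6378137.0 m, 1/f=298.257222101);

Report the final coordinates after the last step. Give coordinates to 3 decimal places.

start: φ=-56.704380°, λ=-47.164259°, h=2667.601 m
→ ECEF (a=6378137.000, f=1/298.257222101): X=2387136.0242, Y=-2574648.9290, Z=-5310129.4663

X=2387136.024 m, Y=-2574648.929 m, Z=-5310129.466 m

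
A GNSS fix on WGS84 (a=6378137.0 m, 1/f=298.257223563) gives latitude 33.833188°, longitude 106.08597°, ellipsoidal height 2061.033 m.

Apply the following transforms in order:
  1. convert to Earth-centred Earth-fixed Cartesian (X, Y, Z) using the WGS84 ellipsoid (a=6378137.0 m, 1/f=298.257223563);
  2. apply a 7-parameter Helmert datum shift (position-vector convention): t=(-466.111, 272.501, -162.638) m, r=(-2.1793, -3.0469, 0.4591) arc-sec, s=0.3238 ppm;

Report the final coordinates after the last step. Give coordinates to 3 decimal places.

X=-1470517.879 m, Y=5097884.883 m, Z=3532002.364 m

start: φ=33.833188°, λ=106.085970°, h=2061.033 m
→ ECEF (a=6378137.000, f=1/298.257223563): X=-1469987.7685, Y=5097576.6837, Z=3532239.4318
→ Helmert 7p (PV): X=-1470517.8791, Y=5097884.8835, Z=3532002.3645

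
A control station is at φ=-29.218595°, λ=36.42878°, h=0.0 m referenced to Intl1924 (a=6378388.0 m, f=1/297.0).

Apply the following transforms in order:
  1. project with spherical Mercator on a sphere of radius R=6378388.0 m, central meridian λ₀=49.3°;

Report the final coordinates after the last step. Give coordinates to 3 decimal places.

E=-1432874.042 m, N=-3403631.747 m

start: φ=-29.218595°, λ=36.428780°, h=0.000 m
→ merc (R=6378388.0, λ₀=49.3°): E=-1432874.0422, N=-3403631.7472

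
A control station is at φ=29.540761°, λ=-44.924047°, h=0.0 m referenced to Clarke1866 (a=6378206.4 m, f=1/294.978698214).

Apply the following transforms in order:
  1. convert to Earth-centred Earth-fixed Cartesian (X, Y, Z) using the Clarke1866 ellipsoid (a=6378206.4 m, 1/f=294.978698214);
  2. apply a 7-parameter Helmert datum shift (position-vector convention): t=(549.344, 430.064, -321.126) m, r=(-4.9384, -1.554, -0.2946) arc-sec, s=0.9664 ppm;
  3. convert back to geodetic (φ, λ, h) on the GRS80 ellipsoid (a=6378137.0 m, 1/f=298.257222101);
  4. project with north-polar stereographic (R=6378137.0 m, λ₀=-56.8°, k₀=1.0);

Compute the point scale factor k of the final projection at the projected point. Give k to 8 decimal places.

start: φ=29.540761°, λ=-44.924047°, h=0.000 m
→ ECEF (a=6378206.400, f=1/294.978698214): X=3932221.1847, Y=-3921809.6403, Z=3126014.8296
→ Helmert 7p (PV): X=3932745.1760, Y=-3921314.1394, Z=3125820.2462
→ geod (Bowring, a=6378137.000): φ=29.53730146°, λ=-44.91661004°, h=-65.8145 m
→ into stereo (λ₀=-56.8°): φ=29.53730146°, λ−λ₀=11.88338996°
scale k = 1.33959362

1.33959362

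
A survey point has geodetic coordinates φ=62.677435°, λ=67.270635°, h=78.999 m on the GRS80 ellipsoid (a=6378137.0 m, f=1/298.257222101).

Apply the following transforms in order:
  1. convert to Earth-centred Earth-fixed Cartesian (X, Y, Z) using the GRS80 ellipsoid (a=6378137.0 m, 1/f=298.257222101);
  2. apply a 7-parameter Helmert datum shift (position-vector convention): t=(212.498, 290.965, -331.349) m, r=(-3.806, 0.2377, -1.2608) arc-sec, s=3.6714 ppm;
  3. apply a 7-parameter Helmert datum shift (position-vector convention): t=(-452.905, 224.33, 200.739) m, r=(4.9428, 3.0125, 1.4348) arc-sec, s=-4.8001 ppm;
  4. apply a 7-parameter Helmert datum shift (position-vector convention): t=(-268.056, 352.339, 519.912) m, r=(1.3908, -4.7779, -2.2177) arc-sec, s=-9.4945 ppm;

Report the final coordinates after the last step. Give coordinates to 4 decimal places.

X=1133626.6777 m, Y=2708161.9955 m, Z=5644006.9270 m

start: φ=62.677435°, λ=67.270635°, h=78.999 m
→ ECEF (a=6378137.000, f=1/298.257222101): X=1134162.1620, Y=2707403.5103, Z=5643635.9934
→ Helmert 7p (PV): X=1134401.8768, Y=2707801.6195, Z=5643274.1002
→ Helmert 7p (PV): X=1134007.1106, Y=2707885.6115, Z=5643496.0708
→ Helmert 7p (PV): X=1133626.6777, Y=2708161.9955, Z=5644006.9270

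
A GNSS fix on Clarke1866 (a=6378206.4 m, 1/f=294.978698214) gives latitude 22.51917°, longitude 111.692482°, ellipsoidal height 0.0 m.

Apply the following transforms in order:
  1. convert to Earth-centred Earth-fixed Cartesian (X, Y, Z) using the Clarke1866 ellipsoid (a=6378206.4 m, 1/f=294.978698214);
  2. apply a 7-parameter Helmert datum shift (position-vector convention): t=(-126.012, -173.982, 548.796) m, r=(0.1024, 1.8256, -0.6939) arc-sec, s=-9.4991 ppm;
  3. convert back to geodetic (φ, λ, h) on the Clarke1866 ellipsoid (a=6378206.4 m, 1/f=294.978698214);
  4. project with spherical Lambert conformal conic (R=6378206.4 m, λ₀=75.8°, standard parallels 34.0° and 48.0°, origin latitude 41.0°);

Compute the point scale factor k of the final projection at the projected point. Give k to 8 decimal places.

start: φ=22.519170°, λ=111.692482°, h=0.000 m
→ ECEF (a=6378206.400, f=1/294.978698214): X=-2178866.1333, Y=5477340.7301, Z=2427476.2000
→ Helmert 7p (PV): X=-2178931.5369, Y=5477120.8431, Z=2428023.9408
→ geod (Bowring, a=6378206.400): φ=22.52436239°, λ=111.69386270°, h=43.4036 m
→ into lcc (λ₀=75.8°): φ=22.52436239°, λ−λ₀=35.89386270°
scale k = 1.04270223

1.04270223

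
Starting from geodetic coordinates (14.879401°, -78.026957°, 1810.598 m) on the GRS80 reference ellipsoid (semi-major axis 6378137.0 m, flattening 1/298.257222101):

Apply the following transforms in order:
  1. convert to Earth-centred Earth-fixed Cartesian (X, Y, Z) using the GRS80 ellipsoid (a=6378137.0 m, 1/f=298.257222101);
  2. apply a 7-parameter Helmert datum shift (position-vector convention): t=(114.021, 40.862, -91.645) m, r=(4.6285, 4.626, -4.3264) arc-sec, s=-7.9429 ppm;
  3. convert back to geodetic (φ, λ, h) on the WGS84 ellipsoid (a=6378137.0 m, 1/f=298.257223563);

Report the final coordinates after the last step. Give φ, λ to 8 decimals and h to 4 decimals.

start: φ=14.879401°, λ=-78.026957°, h=1810.598 m
→ ECEF (a=6378137.000, f=1/298.257222101): X=1279431.8033, Y=-6033209.6960, Z=1627672.0857
→ Helmert 7p (PV): X=1279445.6208, Y=-6033184.2727, Z=1627403.4364
→ geod (Bowring, a=6378137.000): φ=14.87710613°, λ=-78.02678243°, h=1720.3519 m

φ=14.87710613°, λ=-78.02678243°, h=1720.3519 m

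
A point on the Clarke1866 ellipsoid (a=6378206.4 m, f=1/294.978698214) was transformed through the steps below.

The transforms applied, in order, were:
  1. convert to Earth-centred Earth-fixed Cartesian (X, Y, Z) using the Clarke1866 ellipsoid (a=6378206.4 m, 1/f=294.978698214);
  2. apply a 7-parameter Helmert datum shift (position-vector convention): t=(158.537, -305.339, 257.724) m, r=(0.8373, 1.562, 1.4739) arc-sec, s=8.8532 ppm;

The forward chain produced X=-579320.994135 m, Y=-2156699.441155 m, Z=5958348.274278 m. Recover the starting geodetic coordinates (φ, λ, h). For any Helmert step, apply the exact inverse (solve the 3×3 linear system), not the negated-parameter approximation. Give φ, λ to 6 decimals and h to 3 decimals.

start: X=-579320.9941, Y=-2156699.4412, Z=5958348.2743 m
→ Helmert⁻¹: X=-579534.9285, Y=-2156346.6844, Z=5958042.1672
→ geod (Bowring, a=6378206.400): φ=69.58323300°, λ=-105.04321600°, h=3465.7320 m

φ=69.583233°, λ=-105.043216°, h=3465.732 m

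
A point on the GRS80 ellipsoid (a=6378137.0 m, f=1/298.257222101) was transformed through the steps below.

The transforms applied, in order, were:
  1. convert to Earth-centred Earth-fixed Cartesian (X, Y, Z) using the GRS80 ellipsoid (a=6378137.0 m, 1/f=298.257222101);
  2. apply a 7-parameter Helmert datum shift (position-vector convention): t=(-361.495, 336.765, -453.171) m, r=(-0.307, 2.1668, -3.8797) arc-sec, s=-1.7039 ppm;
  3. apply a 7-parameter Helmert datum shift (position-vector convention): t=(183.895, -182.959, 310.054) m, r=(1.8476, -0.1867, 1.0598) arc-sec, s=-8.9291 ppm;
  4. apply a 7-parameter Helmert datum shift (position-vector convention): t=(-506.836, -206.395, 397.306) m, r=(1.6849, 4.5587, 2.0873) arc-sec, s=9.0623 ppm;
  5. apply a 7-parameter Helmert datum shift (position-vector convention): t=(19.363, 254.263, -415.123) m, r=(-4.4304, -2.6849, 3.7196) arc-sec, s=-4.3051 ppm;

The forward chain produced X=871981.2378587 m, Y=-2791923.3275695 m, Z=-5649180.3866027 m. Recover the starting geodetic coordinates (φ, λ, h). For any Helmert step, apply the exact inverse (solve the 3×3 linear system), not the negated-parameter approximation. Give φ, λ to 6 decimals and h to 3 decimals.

start: X=871981.2379, Y=-2791923.3276, Z=-5649180.3866 m
→ Helmert⁻¹: X=871841.7489, Y=-2792084.0003, Z=-5648860.9025
→ Helmert⁻¹: X=872437.2800, Y=-2791907.2793, Z=-5649164.9257
→ Helmert⁻¹: X=872241.7155, Y=-2791804.3347, Z=-5649501.2070
→ Helmert⁻¹: X=872716.5582, Y=-2792121.0341, Z=-5649052.6493
→ geod (Bowring, a=6378137.000): φ=-62.77968800°, λ=-72.64263400°, h=297.7020 m

φ=-62.779688°, λ=-72.642634°, h=297.702 m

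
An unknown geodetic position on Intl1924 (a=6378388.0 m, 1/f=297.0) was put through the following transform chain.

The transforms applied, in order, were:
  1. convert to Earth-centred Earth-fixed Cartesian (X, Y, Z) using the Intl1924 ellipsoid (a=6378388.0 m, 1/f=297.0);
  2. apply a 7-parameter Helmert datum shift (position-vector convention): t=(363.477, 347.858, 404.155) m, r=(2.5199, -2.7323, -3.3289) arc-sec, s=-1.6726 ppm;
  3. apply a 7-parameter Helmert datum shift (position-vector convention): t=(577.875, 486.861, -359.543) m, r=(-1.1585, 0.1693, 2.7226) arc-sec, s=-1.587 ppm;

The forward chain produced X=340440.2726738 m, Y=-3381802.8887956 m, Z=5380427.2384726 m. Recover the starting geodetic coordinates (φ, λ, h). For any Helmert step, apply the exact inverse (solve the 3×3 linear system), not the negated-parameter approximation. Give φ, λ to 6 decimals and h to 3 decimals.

φ=57.887508°, λ=-84.267344°, h=1436.821 m

start: X=340440.2727, Y=-3381802.8888, Z=5380427.2385 m
→ Helmert⁻¹: X=339813.8754, Y=-3382329.8244, Z=5380776.6026
→ Helmert⁻¹: X=339576.8300, Y=-3382612.1282, Z=5380418.2734
→ geod (Bowring, a=6378388.000): φ=57.88750800°, λ=-84.26734400°, h=1436.8210 m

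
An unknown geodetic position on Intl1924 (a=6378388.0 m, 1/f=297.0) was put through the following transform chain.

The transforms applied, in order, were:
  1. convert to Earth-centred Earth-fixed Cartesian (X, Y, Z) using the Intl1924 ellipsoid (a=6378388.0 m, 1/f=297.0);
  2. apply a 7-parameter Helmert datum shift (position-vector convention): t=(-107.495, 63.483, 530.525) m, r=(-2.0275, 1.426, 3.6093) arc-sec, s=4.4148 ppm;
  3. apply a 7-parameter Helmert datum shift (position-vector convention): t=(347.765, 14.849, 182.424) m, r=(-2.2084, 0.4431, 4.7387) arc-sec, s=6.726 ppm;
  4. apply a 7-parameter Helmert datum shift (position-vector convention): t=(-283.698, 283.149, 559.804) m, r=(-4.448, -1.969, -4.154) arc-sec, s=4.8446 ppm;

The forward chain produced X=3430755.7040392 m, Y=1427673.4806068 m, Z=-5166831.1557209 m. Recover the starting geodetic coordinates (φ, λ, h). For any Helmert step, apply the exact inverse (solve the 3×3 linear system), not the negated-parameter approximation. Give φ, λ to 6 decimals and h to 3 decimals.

start: X=3430755.7040, Y=1427673.4806, Z=-5166831.1557 m
→ Helmert⁻¹: X=3430944.7026, Y=1427563.9446, Z=-5167367.8929
→ Helmert⁻¹: X=3430617.7599, Y=1427516.0058, Z=-5167492.9066
→ Helmert⁻¹: X=3430770.8153, Y=1427436.9870, Z=-5167962.8664
→ geod (Bowring, a=6378388.000): φ=-54.46598400°, λ=22.59067500°, h=980.3230 m

φ=-54.465984°, λ=22.590675°, h=980.323 m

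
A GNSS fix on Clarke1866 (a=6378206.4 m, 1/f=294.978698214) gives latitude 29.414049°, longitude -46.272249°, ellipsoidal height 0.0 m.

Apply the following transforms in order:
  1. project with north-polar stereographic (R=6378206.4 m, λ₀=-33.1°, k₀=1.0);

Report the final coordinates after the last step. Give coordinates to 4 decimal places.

E=-1698190.2128 m, N=-7256077.3855 m

start: φ=29.414049°, λ=-46.272249°, h=0.000 m
→ stereo (R=6378206.4, λ₀=-33.1°): E=-1698190.2128, N=-7256077.3855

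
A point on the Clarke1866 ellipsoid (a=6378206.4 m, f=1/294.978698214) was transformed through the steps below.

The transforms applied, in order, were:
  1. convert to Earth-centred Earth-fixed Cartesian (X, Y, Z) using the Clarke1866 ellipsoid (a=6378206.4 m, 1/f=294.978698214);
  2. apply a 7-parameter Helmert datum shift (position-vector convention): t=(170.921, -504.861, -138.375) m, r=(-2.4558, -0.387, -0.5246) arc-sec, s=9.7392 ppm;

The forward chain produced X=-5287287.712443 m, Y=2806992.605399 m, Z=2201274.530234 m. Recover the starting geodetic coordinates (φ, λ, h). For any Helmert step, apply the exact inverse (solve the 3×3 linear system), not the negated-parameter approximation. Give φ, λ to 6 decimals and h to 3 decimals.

start: X=-5287287.7124, Y=2806992.6054, Z=2201274.5302 m
→ Helmert⁻¹: X=-5287410.1482, Y=2807430.4658, Z=2201434.8113
→ geod (Bowring, a=6378206.400): φ=20.31642300°, λ=152.03325600°, h=2835.7520 m

φ=20.316423°, λ=152.033256°, h=2835.752 m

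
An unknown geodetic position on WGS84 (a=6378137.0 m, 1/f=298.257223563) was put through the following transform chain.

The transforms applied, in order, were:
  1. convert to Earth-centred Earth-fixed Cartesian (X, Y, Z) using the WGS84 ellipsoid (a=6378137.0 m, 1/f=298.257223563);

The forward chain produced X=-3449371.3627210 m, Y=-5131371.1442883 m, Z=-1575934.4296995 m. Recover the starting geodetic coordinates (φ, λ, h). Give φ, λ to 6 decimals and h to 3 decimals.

φ=-14.391583°, λ=-123.909484°, h=3824.286 m

start: X=-3449371.3627, Y=-5131371.1443, Z=-1575934.4297 m
→ geod (Bowring, a=6378137.000): φ=-14.39158300°, λ=-123.90948400°, h=3824.2860 m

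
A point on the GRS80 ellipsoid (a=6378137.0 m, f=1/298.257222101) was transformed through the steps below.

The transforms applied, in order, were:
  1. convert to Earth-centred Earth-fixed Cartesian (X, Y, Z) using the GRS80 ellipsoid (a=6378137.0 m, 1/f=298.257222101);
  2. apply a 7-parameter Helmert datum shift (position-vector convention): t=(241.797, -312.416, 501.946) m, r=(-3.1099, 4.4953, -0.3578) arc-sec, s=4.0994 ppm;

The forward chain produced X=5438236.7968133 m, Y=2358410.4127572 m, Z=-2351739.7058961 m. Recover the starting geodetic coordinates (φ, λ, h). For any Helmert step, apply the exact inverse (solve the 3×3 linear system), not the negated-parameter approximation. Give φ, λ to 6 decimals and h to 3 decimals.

start: X=5438236.7968, Y=2358410.4128, Z=-2351739.7059 m
→ Helmert⁻¹: X=5438019.8765, Y=2358758.0554, Z=-2352077.9304
→ geod (Bowring, a=6378137.000): φ=-21.77562800°, λ=23.44893900°, h=1936.9540 m

φ=-21.775628°, λ=23.448939°, h=1936.954 m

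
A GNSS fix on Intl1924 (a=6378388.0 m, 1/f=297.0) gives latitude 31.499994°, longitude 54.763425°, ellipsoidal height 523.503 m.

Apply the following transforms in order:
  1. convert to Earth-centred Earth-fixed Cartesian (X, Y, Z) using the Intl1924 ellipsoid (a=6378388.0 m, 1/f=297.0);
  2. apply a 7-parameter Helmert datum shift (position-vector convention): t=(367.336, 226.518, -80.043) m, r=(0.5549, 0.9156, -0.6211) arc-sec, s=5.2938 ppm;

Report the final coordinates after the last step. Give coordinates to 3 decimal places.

start: φ=31.499994°, λ=54.763425°, h=523.503 m
→ ECEF (a=6378388.000, f=1/297.0): X=3140887.0417, Y=4446462.4995, Z=3313608.8182
→ Helmert 7p (PV): X=3141299.1031, Y=4446694.1840, Z=3313544.3366

X=3141299.103 m, Y=4446694.184 m, Z=3313544.337 m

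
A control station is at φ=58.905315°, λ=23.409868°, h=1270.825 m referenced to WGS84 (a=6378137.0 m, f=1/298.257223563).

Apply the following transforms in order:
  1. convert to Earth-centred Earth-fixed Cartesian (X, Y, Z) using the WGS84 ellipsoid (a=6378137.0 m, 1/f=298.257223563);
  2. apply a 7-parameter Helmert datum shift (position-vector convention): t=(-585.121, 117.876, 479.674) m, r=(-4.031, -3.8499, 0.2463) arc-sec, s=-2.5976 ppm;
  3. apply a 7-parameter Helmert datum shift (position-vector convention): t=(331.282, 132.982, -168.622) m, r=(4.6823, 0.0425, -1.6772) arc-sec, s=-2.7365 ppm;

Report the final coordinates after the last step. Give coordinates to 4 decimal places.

X=3030558.7433 m, Y=1312421.6901 m, Z=5439926.7968 m

start: φ=58.905315°, λ=23.409868°, h=1270.825 m
→ ECEF (a=6378137.000, f=1/298.257223563): X=3030920.0506, Y=1312216.0398, Z=5439584.6658
→ Helmert 7p (PV): X=3030223.9608, Y=1312440.4310, Z=5440081.1370
→ Helmert 7p (PV): X=3030558.7433, Y=1312421.6901, Z=5439926.7968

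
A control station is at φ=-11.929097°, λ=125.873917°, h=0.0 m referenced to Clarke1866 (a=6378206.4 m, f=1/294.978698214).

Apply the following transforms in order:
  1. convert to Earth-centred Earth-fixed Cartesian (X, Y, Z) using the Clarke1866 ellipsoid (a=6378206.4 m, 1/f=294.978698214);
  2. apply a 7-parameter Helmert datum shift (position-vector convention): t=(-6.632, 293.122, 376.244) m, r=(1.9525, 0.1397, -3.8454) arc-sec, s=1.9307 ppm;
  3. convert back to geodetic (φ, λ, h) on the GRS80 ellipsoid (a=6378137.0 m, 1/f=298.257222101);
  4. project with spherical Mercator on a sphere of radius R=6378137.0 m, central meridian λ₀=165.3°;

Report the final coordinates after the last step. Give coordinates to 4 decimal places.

E=-4389187.1114 m, N=-1337058.7344 m

start: φ=-11.929097°, λ=125.873917°, h=0.000 m
→ ECEF (a=6378206.400, f=1/294.978698214): X=-3657462.6101, Y=5057431.9575, Z=-1309647.8785
→ Helmert 7p (PV): X=-3657382.9046, Y=5057815.4273, Z=-1309223.8122
→ geod (Bowring, a=6378137.000): φ=-11.92398592°, λ=125.87126133°, h=229.9640 m
→ merc (R=6378137.0, λ₀=165.3°): E=-4389187.1114, N=-1337058.7344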